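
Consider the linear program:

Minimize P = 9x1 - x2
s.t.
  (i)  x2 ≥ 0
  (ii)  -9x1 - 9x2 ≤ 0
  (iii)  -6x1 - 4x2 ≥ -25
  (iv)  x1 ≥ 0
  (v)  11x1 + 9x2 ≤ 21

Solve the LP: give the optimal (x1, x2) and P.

Vertices and P = 9x1 - x2:
  (0, 0) → P = 0
  (21/11, 0) → P = 189/11
  (0, 7/3) → P = -7/3

The binding constraints are x1 = 0 and 11x1 + 9x2 = 21.
Solving simultaneously gives x1 = 0, x2 = 7/3.

x1 = 0, x2 = 7/3, minimum P = -7/3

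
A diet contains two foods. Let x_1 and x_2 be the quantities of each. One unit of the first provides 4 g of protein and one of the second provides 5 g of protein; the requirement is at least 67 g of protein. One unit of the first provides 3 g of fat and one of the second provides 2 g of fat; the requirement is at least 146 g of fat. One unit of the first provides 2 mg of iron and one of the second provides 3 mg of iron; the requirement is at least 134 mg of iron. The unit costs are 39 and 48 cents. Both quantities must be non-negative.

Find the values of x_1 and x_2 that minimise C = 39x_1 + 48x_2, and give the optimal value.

x_1 = 34, x_2 = 22, minimum C = 2382

Corner points and C = 39x_1 + 48x_2:
  (0, 73) → C = 3504
  (67, 0) → C = 2613
  (34, 22) → C = 2382
The feasible region is unbounded (it extends along (0, 1), (1, 0)), but C strictly increases along every unbounded feasible direction, so there is no improving ray and the minimum is attained at a vertex.

At the optimal vertex, 3x_1 + 2x_2 = 146 and 2x_1 + 3x_2 = 134.
Solving simultaneously gives x_1 = 34, x_2 = 22.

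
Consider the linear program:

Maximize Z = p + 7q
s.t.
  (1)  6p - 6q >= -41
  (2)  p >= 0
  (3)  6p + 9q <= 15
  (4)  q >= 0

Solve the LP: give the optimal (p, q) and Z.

p = 0, q = 5/3, maximum Z = 35/3

The binding constraints are p = 0 and 6p + 9q = 15.
Solving simultaneously gives p = 0, q = 5/3.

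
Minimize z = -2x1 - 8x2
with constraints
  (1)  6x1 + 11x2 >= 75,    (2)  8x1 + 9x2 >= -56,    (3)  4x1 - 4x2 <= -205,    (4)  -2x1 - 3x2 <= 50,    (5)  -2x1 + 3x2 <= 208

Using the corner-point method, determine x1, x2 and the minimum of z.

x1 = 217/4, x2 = 211/2, minimum z = -1905/2

Feasible corners and z = -2x1 - 8x2:
  (-1291/34, 468/17) → z = -2453/17
  (-115/4, 45/2) → z = -245/2
  (-340/7, 776/21) → z = -4168/21
  (217/4, 211/2) → z = -1905/2

At the optimal vertex, 4x1 - 4x2 = -205 and -2x1 + 3x2 = 208.
Solving simultaneously gives x1 = 217/4, x2 = 211/2.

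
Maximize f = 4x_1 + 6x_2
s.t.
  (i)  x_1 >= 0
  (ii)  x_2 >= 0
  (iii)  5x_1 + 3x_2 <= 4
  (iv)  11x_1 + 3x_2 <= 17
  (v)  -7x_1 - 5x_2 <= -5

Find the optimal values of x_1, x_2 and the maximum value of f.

Corner points and f = 4x_1 + 6x_2:
  (0, 4/3) → f = 8
  (0, 1) → f = 6
  (4/5, 0) → f = 16/5
  (5/7, 0) → f = 20/7

At the optimal vertex, x_1 = 0 and 5x_1 + 3x_2 = 4.
Solving simultaneously gives x_1 = 0, x_2 = 4/3.

x_1 = 0, x_2 = 4/3, maximum f = 8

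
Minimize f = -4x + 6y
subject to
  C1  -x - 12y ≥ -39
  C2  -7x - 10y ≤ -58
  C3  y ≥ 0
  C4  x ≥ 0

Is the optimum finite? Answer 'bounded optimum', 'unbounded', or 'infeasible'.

Extreme points and f = -4x + 6y:
  (153/37, 215/74) → f = 33/37
  (39, 0) → f = -156
  (58/7, 0) → f = -232/7
The feasible region has finitely many vertices and no improving ray; the minimum is -156 at (39, 0).

bounded optimum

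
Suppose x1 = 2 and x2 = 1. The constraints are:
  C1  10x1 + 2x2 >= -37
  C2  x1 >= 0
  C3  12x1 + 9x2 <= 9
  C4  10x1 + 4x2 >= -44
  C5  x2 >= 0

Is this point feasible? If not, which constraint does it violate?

Constraint C3: 12x1 + 9x2 = 33, which is not ≤ 9. All other constraints are satisfied.

not feasible — violates C3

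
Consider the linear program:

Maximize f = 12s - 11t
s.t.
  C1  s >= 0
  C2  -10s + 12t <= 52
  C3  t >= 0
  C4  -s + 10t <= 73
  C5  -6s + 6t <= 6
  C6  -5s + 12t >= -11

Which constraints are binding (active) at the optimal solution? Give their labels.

Vertices and f = 12s - 11t:
  (0, 0) → f = 0
  (0, 1) → f = -11
  (11/5, 0) → f = 132/5
  (7, 8) → f = -4
  (493/19, 188/19) → f = 3848/19

The maximum is at (493/19, 188/19). Substituting into each constraint, equality holds for C4 and C6; the remaining constraints have slack.

C4 and C6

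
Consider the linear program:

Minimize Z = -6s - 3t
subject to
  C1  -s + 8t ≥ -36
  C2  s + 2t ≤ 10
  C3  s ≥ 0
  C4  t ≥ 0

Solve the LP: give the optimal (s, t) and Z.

s = 10, t = 0, minimum Z = -60

Feasible corners and Z = -6s - 3t:
  (0, 5) → Z = -15
  (10, 0) → Z = -60
  (0, 0) → Z = 0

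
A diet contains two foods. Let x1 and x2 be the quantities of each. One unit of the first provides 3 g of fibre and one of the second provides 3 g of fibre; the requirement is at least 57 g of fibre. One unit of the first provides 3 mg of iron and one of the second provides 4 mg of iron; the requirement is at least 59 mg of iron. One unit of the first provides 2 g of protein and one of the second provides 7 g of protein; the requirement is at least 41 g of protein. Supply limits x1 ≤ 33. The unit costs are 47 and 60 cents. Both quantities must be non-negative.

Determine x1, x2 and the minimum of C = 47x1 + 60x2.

x1 = 17, x2 = 2, minimum C = 919

Extreme points and C = 47x1 + 60x2:
  (0, 19) → C = 1140
  (41/2, 0) → C = 1927/2
  (33, 0) → C = 1551
  (17, 2) → C = 919
  (249/13, 5/13) → C = 12003/13
The feasible region is unbounded (it extends along (0, 1)), but C strictly increases along every unbounded feasible direction, so there is no improving ray and the minimum is attained at a vertex.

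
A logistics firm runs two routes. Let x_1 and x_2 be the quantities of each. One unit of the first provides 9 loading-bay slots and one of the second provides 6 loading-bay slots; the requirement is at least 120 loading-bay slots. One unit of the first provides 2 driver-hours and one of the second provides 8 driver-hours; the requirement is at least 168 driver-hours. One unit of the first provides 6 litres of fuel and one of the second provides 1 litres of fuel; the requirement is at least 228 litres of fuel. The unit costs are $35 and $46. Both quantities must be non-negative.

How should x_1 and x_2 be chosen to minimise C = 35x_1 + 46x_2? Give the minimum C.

Extreme points and C = 35x_1 + 46x_2:
  (0, 228) → C = 10488
  (84, 0) → C = 2940
  (36, 12) → C = 1812
The feasible region is unbounded (it extends along (0, 1), (1, 0)), but C strictly increases along every unbounded feasible direction, so there is no improving ray and the minimum is attained at a vertex.

The optimum lies where 2x_1 + 8x_2 = 168 and 6x_1 + x_2 = 228.
Solving simultaneously gives x_1 = 36, x_2 = 12.

x_1 = 36, x_2 = 12, minimum C = 1812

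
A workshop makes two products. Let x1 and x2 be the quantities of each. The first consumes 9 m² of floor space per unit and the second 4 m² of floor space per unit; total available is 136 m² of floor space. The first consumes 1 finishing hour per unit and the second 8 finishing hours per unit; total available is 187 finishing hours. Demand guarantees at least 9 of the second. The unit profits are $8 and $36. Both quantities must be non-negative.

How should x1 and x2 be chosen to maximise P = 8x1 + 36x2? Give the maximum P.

Feasible corners and P = 8x1 + 36x2:
  (0, 187/8) → P = 1683/2
  (0, 9) → P = 324
  (5, 91/4) → P = 859
  (100/9, 9) → P = 3716/9

At the optimal vertex, 9x1 + 4x2 = 136 and x1 + 8x2 = 187.
Solving simultaneously gives x1 = 5, x2 = 91/4.

x1 = 5, x2 = 91/4, maximum P = 859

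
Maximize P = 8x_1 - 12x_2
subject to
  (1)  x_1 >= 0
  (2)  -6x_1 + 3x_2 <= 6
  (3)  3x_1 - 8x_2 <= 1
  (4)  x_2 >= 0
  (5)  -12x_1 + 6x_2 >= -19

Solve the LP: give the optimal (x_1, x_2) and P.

x_1 = 73/39, x_2 = 15/26, maximum P = 314/39

Corner points and P = 8x_1 - 12x_2:
  (0, 2) → P = -24
  (0, 0) → P = 0
  (1/3, 0) → P = 8/3
  (73/39, 15/26) → P = 314/39
The feasible region is unbounded (it extends along (1, 2)), but P strictly decreases along every unbounded feasible direction, so there is no improving ray and the maximum is attained at a vertex.

The optimum lies where 3x_1 - 8x_2 = 1 and -12x_1 + 6x_2 = -19.
Solving simultaneously gives x_1 = 73/39, x_2 = 15/26.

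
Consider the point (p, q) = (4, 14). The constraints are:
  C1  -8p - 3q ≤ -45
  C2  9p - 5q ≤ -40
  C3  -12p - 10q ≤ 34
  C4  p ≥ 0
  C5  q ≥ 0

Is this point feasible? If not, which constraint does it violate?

not feasible — violates C2

Constraint C2: 9p - 5q = -34, which is not ≤ -40. All other constraints are satisfied.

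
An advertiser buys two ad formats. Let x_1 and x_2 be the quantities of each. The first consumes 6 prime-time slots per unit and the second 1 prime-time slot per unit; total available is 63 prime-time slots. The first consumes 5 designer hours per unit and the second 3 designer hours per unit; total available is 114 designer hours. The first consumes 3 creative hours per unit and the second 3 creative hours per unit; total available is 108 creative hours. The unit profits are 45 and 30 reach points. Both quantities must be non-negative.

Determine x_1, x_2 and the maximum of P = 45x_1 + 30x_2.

Vertices and P = 45x_1 + 30x_2:
  (0, 0) → P = 0
  (0, 36) → P = 1080
  (21/2, 0) → P = 945/2
  (75/13, 369/13) → P = 14445/13
  (3, 33) → P = 1125

x_1 = 3, x_2 = 33, maximum P = 1125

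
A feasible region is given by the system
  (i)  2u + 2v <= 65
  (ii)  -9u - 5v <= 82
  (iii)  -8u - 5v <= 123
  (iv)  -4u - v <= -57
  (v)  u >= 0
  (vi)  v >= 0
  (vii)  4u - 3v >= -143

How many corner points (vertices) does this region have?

3

The feasible vertices (each the meet of two boundaries and inside every other half-plane) are:
  (49/6, 73/3)
  (65/2, 0)
  (57/4, 0)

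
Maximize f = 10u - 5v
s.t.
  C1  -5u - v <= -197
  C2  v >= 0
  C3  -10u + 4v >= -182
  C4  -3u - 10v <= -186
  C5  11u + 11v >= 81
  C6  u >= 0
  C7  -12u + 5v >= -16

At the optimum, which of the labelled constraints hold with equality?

Corner points and f = 10u - 5v:
  (0, 197) → f = -985
  (1001/37, 2284/37) → f = -1410/37
  (423, 1012) → f = -830
The feasible region is unbounded (it extends along (0, 1), (2, 5)), but f strictly decreases along every unbounded feasible direction, so there is no improving ray and the maximum is attained at a vertex.

The maximum is at (1001/37, 2284/37). Substituting into each constraint, equality holds for C1 and C7; the remaining constraints have slack.

C1 and C7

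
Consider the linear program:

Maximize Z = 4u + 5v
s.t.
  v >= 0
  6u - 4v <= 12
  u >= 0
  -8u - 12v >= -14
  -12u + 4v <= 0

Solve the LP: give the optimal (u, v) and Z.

Vertices and Z = 4u + 5v:
  (0, 0) → Z = 0
  (7/4, 0) → Z = 7
  (7/22, 21/22) → Z = 133/22

u = 7/4, v = 0, maximum Z = 7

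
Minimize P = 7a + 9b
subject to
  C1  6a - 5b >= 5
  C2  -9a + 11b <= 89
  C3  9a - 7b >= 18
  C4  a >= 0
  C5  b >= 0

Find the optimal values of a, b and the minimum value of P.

a = 2, b = 0, minimum P = 14

Vertices and P = 7a + 9b:
  (500/21, 193/7) → P = 8711/21
  (55/3, 21) → P = 952/3
  (2, 0) → P = 14
The feasible region is unbounded (it extends along (11, 9), (1, 0)), but P strictly increases along every unbounded feasible direction, so there is no improving ray and the minimum is attained at a vertex.

At the optimal vertex, 9a - 7b = 18 and b = 0.
Solving simultaneously gives a = 2, b = 0.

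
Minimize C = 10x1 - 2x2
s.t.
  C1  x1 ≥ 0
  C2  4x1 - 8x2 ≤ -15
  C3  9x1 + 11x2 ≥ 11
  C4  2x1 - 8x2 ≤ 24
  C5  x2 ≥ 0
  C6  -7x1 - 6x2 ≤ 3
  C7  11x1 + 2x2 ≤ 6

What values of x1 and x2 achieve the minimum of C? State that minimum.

The binding constraints are x1 = 0 and 11x1 + 2x2 = 6.
Solving simultaneously gives x1 = 0, x2 = 3.

x1 = 0, x2 = 3, minimum C = -6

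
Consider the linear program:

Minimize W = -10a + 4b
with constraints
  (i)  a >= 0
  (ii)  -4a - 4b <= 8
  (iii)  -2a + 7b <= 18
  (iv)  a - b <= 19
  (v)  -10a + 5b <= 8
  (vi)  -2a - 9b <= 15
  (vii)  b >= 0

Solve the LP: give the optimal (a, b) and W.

a = 151/5, b = 56/5, minimum W = -1286/5

Extreme points and W = -10a + 4b:
  (0, 8/5) → W = 32/5
  (0, 0) → W = 0
  (151/5, 56/5) → W = -1286/5
  (17/30, 41/15) → W = 79/15
  (19, 0) → W = -190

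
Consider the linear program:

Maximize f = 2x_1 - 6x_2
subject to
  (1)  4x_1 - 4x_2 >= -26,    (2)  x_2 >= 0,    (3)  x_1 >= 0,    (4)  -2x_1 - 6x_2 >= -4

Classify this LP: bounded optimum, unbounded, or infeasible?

bounded optimum

Vertices and f = 2x_1 - 6x_2:
  (0, 0) → f = 0
  (2, 0) → f = 4
  (0, 2/3) → f = -4
The feasible region has finitely many vertices and no improving ray; the maximum is 4 at (2, 0).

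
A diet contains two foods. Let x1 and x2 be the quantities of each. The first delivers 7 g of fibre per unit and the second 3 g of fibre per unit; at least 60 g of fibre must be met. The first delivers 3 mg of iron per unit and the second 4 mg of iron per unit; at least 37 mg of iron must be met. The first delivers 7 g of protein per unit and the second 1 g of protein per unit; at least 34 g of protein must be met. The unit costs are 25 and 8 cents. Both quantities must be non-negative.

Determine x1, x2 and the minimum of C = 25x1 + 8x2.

x1 = 3, x2 = 13, minimum C = 179

Feasible corners and C = 25x1 + 8x2:
  (0, 34) → C = 272
  (37/3, 0) → C = 925/3
  (129/19, 79/19) → C = 203
  (3, 13) → C = 179
The feasible region is unbounded (it extends along (0, 1), (1, 0)), but C strictly increases along every unbounded feasible direction, so there is no improving ray and the minimum is attained at a vertex.

The optimum lies where 7x1 + 3x2 = 60 and 7x1 + x2 = 34.
Solving simultaneously gives x1 = 3, x2 = 13.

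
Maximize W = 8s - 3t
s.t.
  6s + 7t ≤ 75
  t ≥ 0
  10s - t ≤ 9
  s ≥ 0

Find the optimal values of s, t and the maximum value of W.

Vertices and W = 8s - 3t:
  (69/38, 174/19) → W = -246/19
  (0, 75/7) → W = -225/7
  (9/10, 0) → W = 36/5
  (0, 0) → W = 0

s = 9/10, t = 0, maximum W = 36/5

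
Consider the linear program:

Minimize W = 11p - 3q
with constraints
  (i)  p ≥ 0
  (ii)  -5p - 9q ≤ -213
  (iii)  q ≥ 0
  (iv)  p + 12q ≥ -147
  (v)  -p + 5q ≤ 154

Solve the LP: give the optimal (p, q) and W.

Corner points and W = 11p - 3q:
  (0, 71/3) → W = -71
  (0, 154/5) → W = -462/5
  (213/5, 0) → W = 2343/5
The feasible region is unbounded (it extends along (5, 1), (1, 0)), but W strictly increases along every unbounded feasible direction, so there is no improving ray and the minimum is attained at a vertex.

The optimum lies where p = 0 and -p + 5q = 154.
Solving simultaneously gives p = 0, q = 154/5.

p = 0, q = 154/5, minimum W = -462/5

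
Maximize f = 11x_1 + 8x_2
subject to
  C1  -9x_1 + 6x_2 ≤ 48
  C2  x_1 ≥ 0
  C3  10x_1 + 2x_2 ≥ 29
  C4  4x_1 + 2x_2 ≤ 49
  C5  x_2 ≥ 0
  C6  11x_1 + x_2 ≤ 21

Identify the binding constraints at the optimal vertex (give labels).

C1 and C6

Feasible corners and f = 11x_1 + 8x_2:
  (1, 19/2) → f = 87
  (26/25, 239/25) → f = 2198/25
  (13/12, 109/12) → f = 1015/12

The maximum is at (26/25, 239/25). Substituting into each constraint, equality holds for C1 and C6; the remaining constraints have slack.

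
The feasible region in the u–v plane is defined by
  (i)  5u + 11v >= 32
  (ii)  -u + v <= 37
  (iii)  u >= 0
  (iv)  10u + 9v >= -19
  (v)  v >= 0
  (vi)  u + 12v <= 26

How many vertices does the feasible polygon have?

3

The feasible vertices (each the meet of two boundaries and inside every other half-plane) are:
  (32/5, 0)
  (2, 2)
  (26, 0)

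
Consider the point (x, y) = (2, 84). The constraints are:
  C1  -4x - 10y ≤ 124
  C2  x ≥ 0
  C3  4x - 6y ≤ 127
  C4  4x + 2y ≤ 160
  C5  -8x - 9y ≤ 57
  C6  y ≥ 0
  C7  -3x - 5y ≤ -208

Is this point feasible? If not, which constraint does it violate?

Constraint C4: 4x + 2y = 176, which is not ≤ 160. All other constraints are satisfied.

not feasible — violates C4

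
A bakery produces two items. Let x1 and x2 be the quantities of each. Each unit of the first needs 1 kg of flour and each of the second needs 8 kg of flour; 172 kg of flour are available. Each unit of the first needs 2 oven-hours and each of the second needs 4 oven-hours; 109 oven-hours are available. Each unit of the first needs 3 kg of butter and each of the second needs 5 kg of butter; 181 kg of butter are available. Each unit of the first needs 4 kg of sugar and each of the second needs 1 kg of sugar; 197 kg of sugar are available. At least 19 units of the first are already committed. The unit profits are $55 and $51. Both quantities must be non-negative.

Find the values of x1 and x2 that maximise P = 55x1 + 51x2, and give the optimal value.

Vertices and P = 55x1 + 51x2:
  (197/4, 0) → P = 10835/4
  (19, 0) → P = 1045
  (97/2, 3) → P = 5641/2
  (19, 71/4) → P = 7801/4

At the optimal vertex, 2x1 + 4x2 = 109 and 4x1 + x2 = 197.
Solving simultaneously gives x1 = 97/2, x2 = 3.

x1 = 97/2, x2 = 3, maximum P = 5641/2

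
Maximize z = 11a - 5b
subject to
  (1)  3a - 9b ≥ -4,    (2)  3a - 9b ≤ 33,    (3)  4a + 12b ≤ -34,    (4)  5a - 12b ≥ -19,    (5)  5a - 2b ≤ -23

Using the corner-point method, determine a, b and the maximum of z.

Feasible corners and z = 11a - 5b:
  (-41/3, -37/9) → z = -1168/9
  (-199/39, -49/39) → z = -648/13
  (-63, -74/3) → z = -1709/3
  (-7, -6) → z = -47

The optimum lies where 3a - 9b = 33 and 5a - 2b = -23.
Solving simultaneously gives a = -7, b = -6.

a = -7, b = -6, maximum z = -47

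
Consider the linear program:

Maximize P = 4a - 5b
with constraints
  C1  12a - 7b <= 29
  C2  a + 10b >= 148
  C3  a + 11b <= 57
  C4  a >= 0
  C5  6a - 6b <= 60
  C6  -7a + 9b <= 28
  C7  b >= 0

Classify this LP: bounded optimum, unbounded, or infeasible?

The boundaries 12a - 7b = 29 and a + 11b = 57 meet at (718/139, 655/139), but that point violates a + 10b ≥ 148. Every candidate vertex is excluded by some other constraint, so the feasible region is empty.

infeasible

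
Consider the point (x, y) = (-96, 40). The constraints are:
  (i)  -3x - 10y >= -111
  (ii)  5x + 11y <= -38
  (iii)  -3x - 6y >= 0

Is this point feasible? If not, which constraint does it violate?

Constraint (i): -3x - 10y = -112, which is not ≥ -111. All other constraints are satisfied.

not feasible — violates (i)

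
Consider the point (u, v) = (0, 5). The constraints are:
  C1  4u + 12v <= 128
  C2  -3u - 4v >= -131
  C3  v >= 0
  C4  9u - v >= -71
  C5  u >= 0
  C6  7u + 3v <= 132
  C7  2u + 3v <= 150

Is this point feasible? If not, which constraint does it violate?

feasible

C1: 60 ≤ 128 ✓
C2: -20 ≥ -131 ✓
C3: 5 ≥ 0 ✓
C4: -5 ≥ -71 ✓
C5: 0 ≥ 0 ✓
C6: 15 ≤ 132 ✓
C7: 15 ≤ 150 ✓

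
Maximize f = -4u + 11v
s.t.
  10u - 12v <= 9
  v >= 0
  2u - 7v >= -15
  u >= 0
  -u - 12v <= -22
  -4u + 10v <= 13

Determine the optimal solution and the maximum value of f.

Feasible corners and f = -4u + 11v:
  (31/11, 211/132) → f = 833/132
  (123/26, 83/26) → f = 421/26
  (32/29, 101/58) → f = 855/58

u = 123/26, v = 83/26, maximum f = 421/26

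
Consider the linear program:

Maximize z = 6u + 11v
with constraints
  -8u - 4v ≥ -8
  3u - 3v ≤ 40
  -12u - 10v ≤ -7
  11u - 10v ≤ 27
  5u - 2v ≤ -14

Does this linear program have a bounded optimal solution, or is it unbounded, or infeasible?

unbounded

From the feasible point (-10/9, 38/9), moving in the direction (-10, 12) keeps every constraint satisfied while z increases without bound.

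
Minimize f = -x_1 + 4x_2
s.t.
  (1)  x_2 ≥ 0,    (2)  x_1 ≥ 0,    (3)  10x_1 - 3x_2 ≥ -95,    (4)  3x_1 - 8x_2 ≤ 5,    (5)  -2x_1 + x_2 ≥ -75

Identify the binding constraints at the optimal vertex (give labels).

(1) and (4)

Feasible corners and f = -x_1 + 4x_2:
  (0, 0) → f = 0
  (5/3, 0) → f = -5/3
  (0, 95/3) → f = 380/3
  (595/13, 215/13) → f = 265/13
The feasible region is unbounded (it extends along (1, 2), (3, 10)), but f strictly increases along every unbounded feasible direction, so there is no improving ray and the minimum is attained at a vertex.

The minimum is at (5/3, 0). Substituting into each constraint, equality holds for (1) and (4); the remaining constraints have slack.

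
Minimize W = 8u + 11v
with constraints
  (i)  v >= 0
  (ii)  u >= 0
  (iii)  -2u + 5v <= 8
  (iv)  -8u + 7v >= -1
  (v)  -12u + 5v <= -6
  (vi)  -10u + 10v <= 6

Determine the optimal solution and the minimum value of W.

u = 37/44, v = 9/11, minimum W = 173/11

At the optimal vertex, -8u + 7v = -1 and -12u + 5v = -6.
Solving simultaneously gives u = 37/44, v = 9/11.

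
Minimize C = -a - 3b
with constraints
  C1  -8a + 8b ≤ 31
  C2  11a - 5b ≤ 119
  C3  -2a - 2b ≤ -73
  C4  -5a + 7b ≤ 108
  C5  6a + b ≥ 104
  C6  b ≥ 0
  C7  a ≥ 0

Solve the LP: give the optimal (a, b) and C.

a = 369/16, b = 431/16, minimum C = -831/8

Vertices and C = -a - 3b:
  (369/16, 431/16) → C = -831/8
  (261/16, 323/16) → C = -615/8
  (603/32, 565/32) → C = -1149/16

The optimum lies where -8a + 8b = 31 and 11a - 5b = 119.
Solving simultaneously gives a = 369/16, b = 431/16.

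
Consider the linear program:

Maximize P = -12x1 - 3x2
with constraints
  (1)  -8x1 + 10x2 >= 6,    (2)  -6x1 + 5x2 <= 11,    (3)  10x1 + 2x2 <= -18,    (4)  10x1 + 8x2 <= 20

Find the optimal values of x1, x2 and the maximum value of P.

Extreme points and P = -12x1 - 3x2:
  (-4, -13/5) → P = 279/5
  (-48/29, -21/29) → P = 639/29
  (-56/31, 1/31) → P = 669/31

The binding constraints are -8x1 + 10x2 = 6 and -6x1 + 5x2 = 11.
Solving simultaneously gives x1 = -4, x2 = -13/5.

x1 = -4, x2 = -13/5, maximum P = 279/5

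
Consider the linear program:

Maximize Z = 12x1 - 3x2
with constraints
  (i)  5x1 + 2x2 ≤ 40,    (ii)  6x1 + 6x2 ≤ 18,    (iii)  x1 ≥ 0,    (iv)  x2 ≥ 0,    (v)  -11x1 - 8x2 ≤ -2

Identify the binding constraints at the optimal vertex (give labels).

(ii) and (iv)

Corner points and Z = 12x1 - 3x2:
  (0, 3) → Z = -9
  (3, 0) → Z = 36
  (0, 1/4) → Z = -3/4
  (2/11, 0) → Z = 24/11

The maximum is at (3, 0). Substituting into each constraint, equality holds for (ii) and (iv); the remaining constraints have slack.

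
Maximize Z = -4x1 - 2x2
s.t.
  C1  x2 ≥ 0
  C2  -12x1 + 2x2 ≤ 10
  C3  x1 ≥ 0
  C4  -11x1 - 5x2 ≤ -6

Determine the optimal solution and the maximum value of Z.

Feasible corners and Z = -4x1 - 2x2:
  (6/11, 0) → Z = -24/11
  (0, 5) → Z = -10
  (0, 6/5) → Z = -12/5
The feasible region is unbounded (it extends along (1, 6), (1, 0)), but Z strictly decreases along every unbounded feasible direction, so there is no improving ray and the maximum is attained at a vertex.

At the optimal vertex, x2 = 0 and -11x1 - 5x2 = -6.
Solving simultaneously gives x1 = 6/11, x2 = 0.

x1 = 6/11, x2 = 0, maximum Z = -24/11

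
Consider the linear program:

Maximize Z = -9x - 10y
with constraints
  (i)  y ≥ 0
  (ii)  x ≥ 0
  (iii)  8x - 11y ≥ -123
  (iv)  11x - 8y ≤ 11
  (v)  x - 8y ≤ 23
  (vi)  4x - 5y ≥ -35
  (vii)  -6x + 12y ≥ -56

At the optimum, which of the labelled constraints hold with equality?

Vertices and Z = -9x - 10y:
  (0, 0) → Z = 0
  (1, 0) → Z = -9
  (0, 7) → Z = -70
  (335/23, 429/23) → Z = -7305/23

The maximum is at (0, 0). Substituting into each constraint, equality holds for (i) and (ii); the remaining constraints have slack.

(i) and (ii)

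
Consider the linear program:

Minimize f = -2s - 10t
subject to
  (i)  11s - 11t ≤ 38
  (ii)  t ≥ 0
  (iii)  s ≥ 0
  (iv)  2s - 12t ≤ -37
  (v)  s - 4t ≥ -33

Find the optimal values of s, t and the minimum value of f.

s = 515/33, t = 401/33, minimum f = -1680/11

Corner points and f = -2s - 10t:
  (863/110, 483/110) → f = -298/5
  (515/33, 401/33) → f = -1680/11
  (0, 37/12) → f = -185/6
  (0, 33/4) → f = -165/2

The optimum lies where 11s - 11t = 38 and s - 4t = -33.
Solving simultaneously gives s = 515/33, t = 401/33.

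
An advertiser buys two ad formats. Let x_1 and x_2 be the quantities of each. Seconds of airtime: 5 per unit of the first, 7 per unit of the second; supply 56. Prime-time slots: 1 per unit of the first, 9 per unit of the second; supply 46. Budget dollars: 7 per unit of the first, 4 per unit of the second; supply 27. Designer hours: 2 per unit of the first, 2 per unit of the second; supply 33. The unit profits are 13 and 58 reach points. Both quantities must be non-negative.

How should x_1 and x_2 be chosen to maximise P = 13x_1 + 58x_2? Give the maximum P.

Extreme points and P = 13x_1 + 58x_2:
  (0, 0) → P = 0
  (0, 46/9) → P = 2668/9
  (27/7, 0) → P = 351/7
  (1, 5) → P = 303

The binding constraints are x_1 + 9x_2 = 46 and 7x_1 + 4x_2 = 27.
Solving simultaneously gives x_1 = 1, x_2 = 5.

x_1 = 1, x_2 = 5, maximum P = 303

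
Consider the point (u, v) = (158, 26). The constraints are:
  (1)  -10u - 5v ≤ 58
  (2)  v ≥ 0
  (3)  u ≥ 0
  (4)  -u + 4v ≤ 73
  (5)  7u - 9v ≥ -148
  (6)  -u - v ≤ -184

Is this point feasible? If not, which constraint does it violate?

feasible

(1): -1710 ≤ 58 ✓
(2): 26 ≥ 0 ✓
(3): 158 ≥ 0 ✓
(4): -54 ≤ 73 ✓
(5): 872 ≥ -148 ✓
(6): -184 ≤ -184 ✓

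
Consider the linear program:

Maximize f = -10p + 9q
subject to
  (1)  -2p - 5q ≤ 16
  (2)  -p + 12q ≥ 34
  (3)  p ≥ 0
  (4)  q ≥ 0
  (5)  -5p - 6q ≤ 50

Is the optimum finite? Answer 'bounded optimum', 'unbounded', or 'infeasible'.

unbounded

From the feasible point (0, 17/6), moving in the direction (0, 1) keeps every constraint satisfied while f increases without bound.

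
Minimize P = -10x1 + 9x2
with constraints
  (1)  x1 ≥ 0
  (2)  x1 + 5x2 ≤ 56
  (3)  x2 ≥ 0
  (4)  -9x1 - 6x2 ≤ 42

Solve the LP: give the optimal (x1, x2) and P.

At the optimal vertex, x1 + 5x2 = 56 and x2 = 0.
Solving simultaneously gives x1 = 56, x2 = 0.

x1 = 56, x2 = 0, minimum P = -560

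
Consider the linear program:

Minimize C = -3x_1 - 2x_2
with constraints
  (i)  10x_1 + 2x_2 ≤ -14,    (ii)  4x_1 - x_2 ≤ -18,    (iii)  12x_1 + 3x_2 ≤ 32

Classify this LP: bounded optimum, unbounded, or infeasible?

unbounded

From the feasible point (-25/9, 62/9), moving in the direction (-3, 12) keeps every constraint satisfied while C decreases without bound.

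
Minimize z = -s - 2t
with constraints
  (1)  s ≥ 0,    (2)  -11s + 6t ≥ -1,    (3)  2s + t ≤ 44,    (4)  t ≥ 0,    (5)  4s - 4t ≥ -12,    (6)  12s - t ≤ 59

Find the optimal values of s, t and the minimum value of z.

s = 19/5, t = 34/5, minimum z = -87/5

Feasible corners and z = -s - 2t:
  (0, 0) → z = 0
  (0, 3) → z = -6
  (1/11, 0) → z = -1/11
  (19/5, 34/5) → z = -87/5

At the optimal vertex, -11s + 6t = -1 and 4s - 4t = -12.
Solving simultaneously gives s = 19/5, t = 34/5.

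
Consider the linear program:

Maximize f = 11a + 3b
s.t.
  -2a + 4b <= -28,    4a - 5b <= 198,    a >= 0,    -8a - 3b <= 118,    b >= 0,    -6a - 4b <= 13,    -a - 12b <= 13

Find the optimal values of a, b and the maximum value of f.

Vertices and f = 11a + 3b:
  (326/3, 142/3) → f = 4012/3
  (14, 0) → f = 154
  (99/2, 0) → f = 1089/2

a = 326/3, b = 142/3, maximum f = 4012/3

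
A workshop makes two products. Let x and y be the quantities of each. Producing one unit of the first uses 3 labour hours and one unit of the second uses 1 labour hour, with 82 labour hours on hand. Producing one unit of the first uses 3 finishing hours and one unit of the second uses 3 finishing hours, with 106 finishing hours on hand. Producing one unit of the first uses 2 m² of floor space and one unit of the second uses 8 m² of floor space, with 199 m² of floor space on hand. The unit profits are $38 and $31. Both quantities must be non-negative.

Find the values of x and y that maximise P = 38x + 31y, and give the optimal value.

x = 70/3, y = 12, maximum P = 3776/3

Extreme points and P = 38x + 31y:
  (0, 0) → P = 0
  (0, 199/8) → P = 6169/8
  (82/3, 0) → P = 3116/3
  (70/3, 12) → P = 3776/3
  (251/18, 385/18) → P = 21473/18

The binding constraints are 3x + y = 82 and 3x + 3y = 106.
Solving simultaneously gives x = 70/3, y = 12.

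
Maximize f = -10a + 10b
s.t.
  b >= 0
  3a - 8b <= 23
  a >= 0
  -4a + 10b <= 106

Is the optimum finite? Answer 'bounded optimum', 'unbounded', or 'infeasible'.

Vertices and f = -10a + 10b:
  (23/3, 0) → f = -230/3
  (0, 0) → f = 0
  (0, 53/5) → f = 106
The feasible region has finitely many vertices and no improving ray; the maximum is 106 at (0, 53/5).

bounded optimum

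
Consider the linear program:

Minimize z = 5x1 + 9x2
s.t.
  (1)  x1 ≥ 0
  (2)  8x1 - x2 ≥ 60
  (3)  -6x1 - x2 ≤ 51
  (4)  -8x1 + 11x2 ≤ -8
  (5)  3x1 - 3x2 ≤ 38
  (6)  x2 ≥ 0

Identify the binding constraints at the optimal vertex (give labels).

(2) and (6)

Corner points and z = 5x1 + 9x2:
  (163/20, 26/5) → z = 1751/20
  (15/2, 0) → z = 75/2
  (394/9, 280/9) → z = 4490/9
  (38/3, 0) → z = 190/3

The minimum is at (15/2, 0). Substituting into each constraint, equality holds for (2) and (6); the remaining constraints have slack.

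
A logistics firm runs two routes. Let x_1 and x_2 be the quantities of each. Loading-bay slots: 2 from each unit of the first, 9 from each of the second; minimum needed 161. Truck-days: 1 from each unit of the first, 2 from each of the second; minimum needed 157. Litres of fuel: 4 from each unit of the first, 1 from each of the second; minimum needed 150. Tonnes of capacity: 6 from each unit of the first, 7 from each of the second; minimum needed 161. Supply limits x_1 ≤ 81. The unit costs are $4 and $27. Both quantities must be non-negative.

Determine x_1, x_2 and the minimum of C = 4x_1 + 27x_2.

x_1 = 81, x_2 = 38, minimum C = 1350

The feasible region is unbounded (it extends along (0, 1)), but C strictly increases along every unbounded feasible direction, so there is no improving ray and the minimum is attained at a vertex.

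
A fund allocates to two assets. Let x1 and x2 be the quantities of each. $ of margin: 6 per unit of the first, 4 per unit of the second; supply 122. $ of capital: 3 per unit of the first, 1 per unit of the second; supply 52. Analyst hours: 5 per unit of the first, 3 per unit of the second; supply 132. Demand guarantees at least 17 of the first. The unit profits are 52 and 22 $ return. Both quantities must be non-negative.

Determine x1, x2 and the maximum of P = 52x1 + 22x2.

Feasible corners and P = 52x1 + 22x2:
  (52/3, 0) → P = 2704/3
  (17, 0) → P = 884
  (17, 1) → P = 906

The binding constraints are 3x1 + x2 = 52 and x1 = 17.
Solving simultaneously gives x1 = 17, x2 = 1.

x1 = 17, x2 = 1, maximum P = 906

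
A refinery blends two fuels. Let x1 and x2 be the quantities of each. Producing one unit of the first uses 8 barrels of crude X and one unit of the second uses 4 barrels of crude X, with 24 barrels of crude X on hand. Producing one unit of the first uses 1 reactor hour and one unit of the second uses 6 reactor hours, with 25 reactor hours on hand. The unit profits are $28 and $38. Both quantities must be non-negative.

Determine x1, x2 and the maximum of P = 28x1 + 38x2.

x1 = 1, x2 = 4, maximum P = 180

Vertices and P = 28x1 + 38x2:
  (0, 0) → P = 0
  (0, 25/6) → P = 475/3
  (3, 0) → P = 84
  (1, 4) → P = 180

The optimum lies where 8x1 + 4x2 = 24 and x1 + 6x2 = 25.
Solving simultaneously gives x1 = 1, x2 = 4.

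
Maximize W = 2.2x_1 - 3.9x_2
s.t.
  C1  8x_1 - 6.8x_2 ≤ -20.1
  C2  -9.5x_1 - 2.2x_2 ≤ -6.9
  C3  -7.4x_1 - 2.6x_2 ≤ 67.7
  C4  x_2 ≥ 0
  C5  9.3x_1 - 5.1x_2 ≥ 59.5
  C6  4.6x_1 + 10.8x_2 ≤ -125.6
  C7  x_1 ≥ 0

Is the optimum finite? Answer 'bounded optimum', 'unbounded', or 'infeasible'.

infeasible

The boundaries 8x_1 - 6.8x_2 = -20.1 and 9.3x_1 - 5.1x_2 = 59.5 meet at (2983/132, 66293/2244), but that point violates 4.6x_1 + 10.8x_2 ≤ -125.6. Every candidate vertex is excluded by some other constraint, so the feasible region is empty.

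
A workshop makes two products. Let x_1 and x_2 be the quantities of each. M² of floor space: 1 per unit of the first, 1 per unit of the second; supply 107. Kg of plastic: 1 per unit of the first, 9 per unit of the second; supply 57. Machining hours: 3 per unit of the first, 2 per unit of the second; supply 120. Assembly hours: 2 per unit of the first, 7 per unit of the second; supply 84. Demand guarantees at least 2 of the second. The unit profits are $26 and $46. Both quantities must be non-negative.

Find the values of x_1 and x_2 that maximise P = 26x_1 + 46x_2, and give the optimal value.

Feasible corners and P = 26x_1 + 46x_2:
  (0, 19/3) → P = 874/3
  (0, 2) → P = 92
  (357/11, 30/11) → P = 10662/11
  (35, 2) → P = 1002

x_1 = 35, x_2 = 2, maximum P = 1002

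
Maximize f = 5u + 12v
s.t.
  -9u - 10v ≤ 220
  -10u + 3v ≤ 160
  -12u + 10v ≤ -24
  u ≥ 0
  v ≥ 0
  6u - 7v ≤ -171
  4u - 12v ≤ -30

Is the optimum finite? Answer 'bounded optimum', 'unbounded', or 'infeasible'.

From the feasible point (313/4, 183/2), moving in the direction (7, 6) keeps every constraint satisfied while f increases without bound.

unbounded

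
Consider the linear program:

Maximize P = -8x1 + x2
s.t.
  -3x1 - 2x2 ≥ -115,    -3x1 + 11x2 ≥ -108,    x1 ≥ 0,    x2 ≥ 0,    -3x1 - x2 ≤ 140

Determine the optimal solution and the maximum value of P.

Corner points and P = -8x1 + x2:
  (1481/39, 7/13) → P = -11827/39
  (0, 115/2) → P = 115/2
  (36, 0) → P = -288
  (0, 0) → P = 0

The binding constraints are -3x1 - 2x2 = -115 and x1 = 0.
Solving simultaneously gives x1 = 0, x2 = 115/2.

x1 = 0, x2 = 115/2, maximum P = 115/2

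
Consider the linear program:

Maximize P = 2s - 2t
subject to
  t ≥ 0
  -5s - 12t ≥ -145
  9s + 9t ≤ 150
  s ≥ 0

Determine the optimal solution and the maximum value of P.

s = 50/3, t = 0, maximum P = 100/3

Corner points and P = 2s - 2t:
  (50/3, 0) → P = 100/3
  (0, 0) → P = 0
  (55/7, 185/21) → P = -40/21
  (0, 145/12) → P = -145/6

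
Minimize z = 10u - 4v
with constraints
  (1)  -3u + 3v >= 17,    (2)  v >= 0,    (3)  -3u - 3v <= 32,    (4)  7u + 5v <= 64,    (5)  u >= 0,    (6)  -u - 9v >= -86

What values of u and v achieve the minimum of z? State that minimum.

Feasible corners and z = 10u - 4v:
  (107/36, 311/36) → z = -29/6
  (0, 17/3) → z = -68/3
  (73/29, 269/29) → z = -346/29
  (0, 86/9) → z = -344/9

The optimum lies where u = 0 and -u - 9v = -86.
Solving simultaneously gives u = 0, v = 86/9.

u = 0, v = 86/9, minimum z = -344/9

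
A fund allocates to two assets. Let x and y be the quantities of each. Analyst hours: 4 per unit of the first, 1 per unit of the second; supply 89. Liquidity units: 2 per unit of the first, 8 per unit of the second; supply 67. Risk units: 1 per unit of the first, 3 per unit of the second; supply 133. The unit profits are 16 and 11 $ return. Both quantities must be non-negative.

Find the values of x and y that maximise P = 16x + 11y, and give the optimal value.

x = 43/2, y = 3, maximum P = 377

Feasible corners and P = 16x + 11y:
  (0, 0) → P = 0
  (0, 67/8) → P = 737/8
  (89/4, 0) → P = 356
  (43/2, 3) → P = 377

The binding constraints are 4x + y = 89 and 2x + 8y = 67.
Solving simultaneously gives x = 43/2, y = 3.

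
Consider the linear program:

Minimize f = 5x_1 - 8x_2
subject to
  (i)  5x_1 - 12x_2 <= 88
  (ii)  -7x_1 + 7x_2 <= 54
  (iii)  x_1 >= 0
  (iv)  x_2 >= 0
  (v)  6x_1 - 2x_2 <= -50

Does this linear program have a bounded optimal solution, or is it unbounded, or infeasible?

infeasible

The boundaries 5x_1 - 12x_2 = 88 and x_2 = 0 meet at (88/5, 0), but that point violates 6x_1 - 2x_2 ≤ -50. Every candidate vertex is excluded by some other constraint, so the feasible region is empty.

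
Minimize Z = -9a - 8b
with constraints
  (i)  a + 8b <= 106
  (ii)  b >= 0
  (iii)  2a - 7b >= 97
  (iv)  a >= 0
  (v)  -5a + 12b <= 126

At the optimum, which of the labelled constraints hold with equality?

Vertices and Z = -9a - 8b:
  (106, 0) → Z = -954
  (66, 5) → Z = -634
  (97/2, 0) → Z = -873/2

The minimum is at (106, 0). Substituting into each constraint, equality holds for (i) and (ii); the remaining constraints have slack.

(i) and (ii)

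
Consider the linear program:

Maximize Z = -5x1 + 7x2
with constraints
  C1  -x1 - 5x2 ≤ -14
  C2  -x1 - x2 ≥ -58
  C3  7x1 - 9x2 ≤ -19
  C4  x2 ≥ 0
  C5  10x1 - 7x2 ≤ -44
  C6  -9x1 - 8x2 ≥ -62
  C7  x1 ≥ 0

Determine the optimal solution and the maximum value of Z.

x1 = 0, x2 = 31/4, maximum Z = 217/4

Feasible corners and Z = -5x1 + 7x2:
  (82/143, 1016/143) → Z = 6702/143
  (0, 44/7) → Z = 44
  (0, 31/4) → Z = 217/4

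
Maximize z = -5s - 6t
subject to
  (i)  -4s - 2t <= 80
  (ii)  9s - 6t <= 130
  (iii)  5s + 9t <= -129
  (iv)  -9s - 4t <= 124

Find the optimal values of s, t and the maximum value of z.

s = -112/45, t = -127/5, maximum z = 7418/45

Corner points and z = -5s - 6t:
  (132/37, -1811/111) → z = 2962/37
  (-112/45, -127/5) → z = 7418/45
  (-600/61, -541/61) → z = 6246/61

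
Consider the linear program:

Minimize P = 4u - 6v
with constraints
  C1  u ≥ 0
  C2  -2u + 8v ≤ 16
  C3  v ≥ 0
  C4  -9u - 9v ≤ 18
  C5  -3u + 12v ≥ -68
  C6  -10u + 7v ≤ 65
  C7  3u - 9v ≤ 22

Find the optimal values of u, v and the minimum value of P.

At the optimal vertex, u = 0 and -2u + 8v = 16.
Solving simultaneously gives u = 0, v = 2.

u = 0, v = 2, minimum P = -12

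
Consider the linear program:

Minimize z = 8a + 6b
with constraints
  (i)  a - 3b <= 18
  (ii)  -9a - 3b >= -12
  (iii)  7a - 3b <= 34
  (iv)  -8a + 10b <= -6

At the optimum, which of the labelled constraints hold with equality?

(i) and (iv)

Extreme points and z = 8a + 6b:
  (8/3, -46/9) → z = -28/3
  (-81/7, -69/7) → z = -1062/7
  (23/8, -37/8) → z = -19/4
  (23/19, 7/19) → z = 226/19

The minimum is at (-81/7, -69/7). Substituting into each constraint, equality holds for (i) and (iv); the remaining constraints have slack.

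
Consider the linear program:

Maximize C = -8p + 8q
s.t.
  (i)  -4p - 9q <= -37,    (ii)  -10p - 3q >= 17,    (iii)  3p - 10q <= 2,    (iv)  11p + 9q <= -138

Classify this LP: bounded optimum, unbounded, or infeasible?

unbounded

From the feasible point (-25, 137/9), moving in the direction (-9, 4) keeps every constraint satisfied while C increases without bound.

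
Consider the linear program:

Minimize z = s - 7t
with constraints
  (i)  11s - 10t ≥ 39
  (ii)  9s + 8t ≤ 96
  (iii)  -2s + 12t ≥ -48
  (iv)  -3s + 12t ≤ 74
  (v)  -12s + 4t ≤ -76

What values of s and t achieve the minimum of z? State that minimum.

s = 248/33, t = 39/11, minimum z = -571/33

Vertices and z = s - 7t:
  (384/31, -60/31) → z = 804/31
  (248/33, 39/11) → z = -571/33
  (90/17, -53/17) → z = 461/17

At the optimal vertex, 9s + 8t = 96 and -12s + 4t = -76.
Solving simultaneously gives s = 248/33, t = 39/11.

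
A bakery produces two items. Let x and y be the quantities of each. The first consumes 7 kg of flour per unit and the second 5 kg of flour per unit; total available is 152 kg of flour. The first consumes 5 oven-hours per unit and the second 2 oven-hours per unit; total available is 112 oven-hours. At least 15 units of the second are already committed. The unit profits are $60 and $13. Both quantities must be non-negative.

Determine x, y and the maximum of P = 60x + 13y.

x = 11, y = 15, maximum P = 855

Corner points and P = 60x + 13y:
  (0, 152/5) → P = 1976/5
  (0, 15) → P = 195
  (11, 15) → P = 855

The optimum lies where 7x + 5y = 152 and y = 15.
Solving simultaneously gives x = 11, y = 15.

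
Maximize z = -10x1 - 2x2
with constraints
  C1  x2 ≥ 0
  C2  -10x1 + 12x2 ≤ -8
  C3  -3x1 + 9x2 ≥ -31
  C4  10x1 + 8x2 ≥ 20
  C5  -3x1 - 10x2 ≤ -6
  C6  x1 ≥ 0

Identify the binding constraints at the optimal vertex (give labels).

Vertices and z = -10x1 - 2x2:
  (31/3, 0) → z = -310/3
  (2, 0) → z = -20
  (38/25, 3/5) → z = -82/5
The feasible region is unbounded (it extends along (3, 1), (6, 5)), but z strictly decreases along every unbounded feasible direction, so there is no improving ray and the maximum is attained at a vertex.

The maximum is at (38/25, 3/5). Substituting into each constraint, equality holds for C2 and C4; the remaining constraints have slack.

C2 and C4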